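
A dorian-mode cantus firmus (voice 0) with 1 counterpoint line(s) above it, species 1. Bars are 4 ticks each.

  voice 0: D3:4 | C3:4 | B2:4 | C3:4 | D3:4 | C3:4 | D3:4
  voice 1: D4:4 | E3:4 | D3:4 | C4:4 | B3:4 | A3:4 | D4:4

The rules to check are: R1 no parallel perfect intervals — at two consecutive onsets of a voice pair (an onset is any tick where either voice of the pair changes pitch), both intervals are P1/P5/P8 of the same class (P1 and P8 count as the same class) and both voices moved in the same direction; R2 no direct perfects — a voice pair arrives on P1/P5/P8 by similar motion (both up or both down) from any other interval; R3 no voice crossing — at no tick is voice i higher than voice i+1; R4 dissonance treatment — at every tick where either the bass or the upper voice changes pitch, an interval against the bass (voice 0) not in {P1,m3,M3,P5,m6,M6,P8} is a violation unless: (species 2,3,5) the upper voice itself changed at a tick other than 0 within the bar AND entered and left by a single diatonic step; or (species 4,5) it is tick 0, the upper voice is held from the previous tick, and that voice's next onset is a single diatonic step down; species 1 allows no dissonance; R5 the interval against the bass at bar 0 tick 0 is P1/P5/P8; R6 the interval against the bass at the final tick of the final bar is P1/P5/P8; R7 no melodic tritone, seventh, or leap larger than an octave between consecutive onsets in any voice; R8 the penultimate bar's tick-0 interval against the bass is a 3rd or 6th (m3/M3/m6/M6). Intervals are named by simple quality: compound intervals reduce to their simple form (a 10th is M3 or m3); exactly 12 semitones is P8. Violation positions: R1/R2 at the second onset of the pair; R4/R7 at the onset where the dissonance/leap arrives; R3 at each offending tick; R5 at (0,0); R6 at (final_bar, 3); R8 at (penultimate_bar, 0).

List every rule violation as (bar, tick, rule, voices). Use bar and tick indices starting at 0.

bar 0: v0=D3 v1=D4 downbeat P8
bar 1: v0=C3 v1=E3 downbeat M3
bar 2: v0=B2 v1=D3 downbeat m3
bar 3: v0=C3 v1=C4 downbeat P8
bar 4: v0=D3 v1=B3 downbeat M6
bar 5: v0=C3 v1=A3 downbeat M6
bar 6: v0=D3 v1=D4 downbeat P8
  -> R7 @ bar 1 tick 0 v(1,): D4->E3 leap 10st
  -> R2 @ bar 3 tick 0 v(0, 1): B2/D3 m3 -> C3/C4 P8 similar
  -> R7 @ bar 3 tick 0 v(1,): D3->C4 leap 10st
  -> R2 @ bar 6 tick 0 v(0, 1): C3/A3 M6 -> D3/D4 P8 similar

(1, 0, R7, (1,))
(3, 0, R2, (0, 1))
(3, 0, R7, (1,))
(6, 0, R2, (0, 1))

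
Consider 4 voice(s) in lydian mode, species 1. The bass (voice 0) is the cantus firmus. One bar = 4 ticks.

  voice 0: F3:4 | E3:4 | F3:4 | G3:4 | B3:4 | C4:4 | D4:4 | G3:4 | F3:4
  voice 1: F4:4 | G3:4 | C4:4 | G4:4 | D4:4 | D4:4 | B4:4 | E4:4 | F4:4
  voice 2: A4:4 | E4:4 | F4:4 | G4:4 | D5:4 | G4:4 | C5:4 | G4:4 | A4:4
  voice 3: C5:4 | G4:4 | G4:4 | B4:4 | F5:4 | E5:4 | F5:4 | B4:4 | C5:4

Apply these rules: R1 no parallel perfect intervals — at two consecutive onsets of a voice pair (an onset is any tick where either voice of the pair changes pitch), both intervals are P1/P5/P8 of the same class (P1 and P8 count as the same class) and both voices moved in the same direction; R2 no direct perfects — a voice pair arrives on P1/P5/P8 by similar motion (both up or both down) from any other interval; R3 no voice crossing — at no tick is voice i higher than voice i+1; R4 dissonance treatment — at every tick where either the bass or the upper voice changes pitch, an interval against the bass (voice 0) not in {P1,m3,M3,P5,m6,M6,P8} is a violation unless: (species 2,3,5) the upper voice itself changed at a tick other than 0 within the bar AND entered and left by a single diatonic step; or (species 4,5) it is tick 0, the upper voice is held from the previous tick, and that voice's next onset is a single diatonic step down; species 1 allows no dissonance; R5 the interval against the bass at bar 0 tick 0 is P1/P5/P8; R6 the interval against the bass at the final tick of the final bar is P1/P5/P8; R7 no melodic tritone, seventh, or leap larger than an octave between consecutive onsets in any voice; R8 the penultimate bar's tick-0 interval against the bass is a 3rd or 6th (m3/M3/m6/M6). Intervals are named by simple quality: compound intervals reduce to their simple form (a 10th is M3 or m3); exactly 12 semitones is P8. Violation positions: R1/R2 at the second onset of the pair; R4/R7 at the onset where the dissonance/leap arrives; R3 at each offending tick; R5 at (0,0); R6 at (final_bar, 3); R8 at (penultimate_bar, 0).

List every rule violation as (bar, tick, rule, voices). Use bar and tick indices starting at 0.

(0, 0, R5, (0, 2))
(1, 0, R2, (0, 2))
(1, 0, R2, (1, 3))
(1, 0, R7, (1,))
(2, 0, R1, (0, 2))
(2, 0, R2, (0, 1))
(2, 0, R4, (0, 3))
(3, 0, R1, (0, 2))
(3, 0, R2, (0, 1))
(3, 0, R2, (1, 2))
(4, 0, R4, (0, 3))
(4, 0, R7, (3,))
(5, 0, R4, (0, 1))
(6, 0, R4, (0, 2))
(7, 0, R2, (0, 2))
(7, 0, R2, (1, 3))
(7, 0, R7, (3,))
(7, 0, R8, (0, 2))
(8, 0, R1, (1, 3))
(8, 3, R6, (0, 2))

bar 0: v0=F3 v1=F4 v2=A4 v3=C5 downbeat P5
bar 1: v0=E3 v1=G3 v2=E4 v3=G4 downbeat m3
bar 2: v0=F3 v1=C4 v2=F4 v3=G4 downbeat M2
bar 3: v0=G3 v1=G4 v2=G4 v3=B4 downbeat M3
bar 4: v0=B3 v1=D4 v2=D5 v3=F5 downbeat TT
bar 5: v0=C4 v1=D4 v2=G4 v3=E5 downbeat M3
bar 6: v0=D4 v1=B4 v2=C5 v3=F5 downbeat m3
bar 7: v0=G3 v1=E4 v2=G4 v3=B4 downbeat M3
bar 8: v0=F3 v1=F4 v2=A4 v3=C5 downbeat P5
  -> R5 @ bar 0 tick 0 v(0, 2): opens on M3
  -> R2 @ bar 1 tick 0 v(0, 2): F3/A4 M3 -> E3/E4 P8 similar
  -> R2 @ bar 1 tick 0 v(1, 3): F4/C5 P5 -> G3/G4 P8 similar
  -> R7 @ bar 1 tick 0 v(1,): F4->G3 leap 10st
  -> R1 @ bar 2 tick 0 v(0, 2): E3/E4 P8 -> F3/F4 P8 similar
  -> R2 @ bar 2 tick 0 v(0, 1): E3/G3 m3 -> F3/C4 P5 similar
  -> R4 @ bar 2 tick 0 v(0, 3): F3/G4 M2 untreated
  -> R1 @ bar 3 tick 0 v(0, 2): F3/F4 P8 -> G3/G4 P8 similar
  -> R2 @ bar 3 tick 0 v(0, 1): F3/C4 P5 -> G3/G4 P8 similar
  -> R2 @ bar 3 tick 0 v(1, 2): C4/F4 P4 -> G4/G4 P1 similar
  -> R4 @ bar 4 tick 0 v(0, 3): B3/F5 TT untreated
  -> R7 @ bar 4 tick 0 v(3,): B4->F5 leap 6st
  -> R4 @ bar 5 tick 0 v(0, 1): C4/D4 M2 untreated
  -> R4 @ bar 6 tick 0 v(0, 2): D4/C5 m7 untreated
  -> R2 @ bar 7 tick 0 v(0, 2): D4/C5 m7 -> G3/G4 P8 similar
  -> R2 @ bar 7 tick 0 v(1, 3): B4/F5 TT -> E4/B4 P5 similar
  -> R7 @ bar 7 tick 0 v(3,): F5->B4 leap 6st
  -> R8 @ bar 7 tick 0 v(0, 2): penult P8 not 3rd/6th
  -> R1 @ bar 8 tick 0 v(1, 3): E4/B4 P5 -> F4/C5 P5 similar
  -> R6 @ bar 8 tick 3 v(0, 2): closes on M3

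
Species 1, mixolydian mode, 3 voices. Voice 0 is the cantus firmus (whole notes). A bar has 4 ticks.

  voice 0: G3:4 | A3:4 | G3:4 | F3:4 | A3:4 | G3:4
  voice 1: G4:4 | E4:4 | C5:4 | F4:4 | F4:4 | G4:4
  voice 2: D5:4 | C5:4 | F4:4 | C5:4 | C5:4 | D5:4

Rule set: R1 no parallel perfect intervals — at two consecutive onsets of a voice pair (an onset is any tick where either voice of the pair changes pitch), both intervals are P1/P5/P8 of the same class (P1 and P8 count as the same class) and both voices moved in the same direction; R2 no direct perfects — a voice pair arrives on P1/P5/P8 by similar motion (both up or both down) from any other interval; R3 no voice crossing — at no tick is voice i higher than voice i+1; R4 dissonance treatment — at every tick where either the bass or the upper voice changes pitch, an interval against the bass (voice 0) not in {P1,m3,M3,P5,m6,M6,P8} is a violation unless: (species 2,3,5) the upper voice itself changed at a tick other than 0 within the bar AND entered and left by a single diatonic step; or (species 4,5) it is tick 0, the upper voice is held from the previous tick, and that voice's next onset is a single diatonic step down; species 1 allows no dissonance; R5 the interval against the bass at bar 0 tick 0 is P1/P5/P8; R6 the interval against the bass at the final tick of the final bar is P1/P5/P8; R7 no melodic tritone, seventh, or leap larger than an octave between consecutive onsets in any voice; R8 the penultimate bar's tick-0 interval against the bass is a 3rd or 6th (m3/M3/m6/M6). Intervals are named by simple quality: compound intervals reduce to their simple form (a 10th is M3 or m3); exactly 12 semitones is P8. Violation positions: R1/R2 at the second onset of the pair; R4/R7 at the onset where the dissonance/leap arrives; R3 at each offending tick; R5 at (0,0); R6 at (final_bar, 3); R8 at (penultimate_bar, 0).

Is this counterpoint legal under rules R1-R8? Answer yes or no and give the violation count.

No (8 violations)

bar 0: v0=G3 v1=G4 v2=D5 (P5)
bar 1: v0=A3 v1=E4 v2=C5 (m3)
bar 2: v0=G3 v1=C5 v2=F4 (m7)
bar 3: v0=F3 v1=F4 v2=C5 (P5)
bar 4: v0=A3 v1=F4 v2=C5 (m3)
bar 5: v0=G3 v1=G4 v2=D5 (P5)
  R3 @ bar2.0: C5 above F4
  R4 @ bar2.0: G3/C5 P4 untreated
  R4 @ bar2.0: G3/F4 m7 untreated
  R3 @ bar2.1: C5 above F4
  R3 @ bar2.2: C5 above F4
  R3 @ bar2.3: C5 above F4
  R2 @ bar3.0: G3/C5 P4 -> F3/F4 P8 similar
  R1 @ bar5.0: F4/C5 P5 -> G4/D5 P5 similar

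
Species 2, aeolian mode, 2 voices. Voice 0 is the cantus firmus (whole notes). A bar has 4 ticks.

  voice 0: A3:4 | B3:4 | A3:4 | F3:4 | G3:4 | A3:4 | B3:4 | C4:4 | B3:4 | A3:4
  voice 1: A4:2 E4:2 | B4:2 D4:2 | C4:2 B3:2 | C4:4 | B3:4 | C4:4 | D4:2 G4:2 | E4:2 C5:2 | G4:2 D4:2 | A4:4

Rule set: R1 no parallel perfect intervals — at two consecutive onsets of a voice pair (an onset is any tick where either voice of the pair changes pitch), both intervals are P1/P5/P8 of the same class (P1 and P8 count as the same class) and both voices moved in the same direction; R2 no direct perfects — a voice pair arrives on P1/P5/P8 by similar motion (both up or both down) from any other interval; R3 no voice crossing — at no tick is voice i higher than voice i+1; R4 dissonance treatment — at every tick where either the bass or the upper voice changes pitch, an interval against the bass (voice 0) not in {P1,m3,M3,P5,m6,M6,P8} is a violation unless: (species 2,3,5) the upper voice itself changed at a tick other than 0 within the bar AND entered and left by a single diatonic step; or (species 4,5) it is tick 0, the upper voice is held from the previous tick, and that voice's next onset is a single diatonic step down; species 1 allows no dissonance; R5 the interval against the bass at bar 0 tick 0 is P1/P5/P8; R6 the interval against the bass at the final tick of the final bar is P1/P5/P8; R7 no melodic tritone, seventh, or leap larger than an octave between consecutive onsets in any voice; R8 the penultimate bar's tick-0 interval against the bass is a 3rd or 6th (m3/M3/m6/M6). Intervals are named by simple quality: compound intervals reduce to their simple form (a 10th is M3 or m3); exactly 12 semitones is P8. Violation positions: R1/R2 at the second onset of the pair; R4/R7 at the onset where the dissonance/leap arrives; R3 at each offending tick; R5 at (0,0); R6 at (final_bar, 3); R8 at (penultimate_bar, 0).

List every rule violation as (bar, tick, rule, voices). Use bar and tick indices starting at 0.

(1, 0, R2, (0, 1))

bar 0: v0=A3 v1=A4 downbeat P8
bar 1: v0=B3 v1=B4 downbeat P8
bar 2: v0=A3 v1=C4 downbeat m3
bar 3: v0=F3 v1=C4 downbeat P5
bar 4: v0=G3 v1=B3 downbeat M3
bar 5: v0=A3 v1=C4 downbeat m3
bar 6: v0=B3 v1=D4 downbeat m3
bar 7: v0=C4 v1=E4 downbeat M3
bar 8: v0=B3 v1=G4 downbeat m6
bar 9: v0=A3 v1=A4 downbeat P8
  -> R2 @ bar 1 tick 0 v(0, 1): A3/E4 P5 -> B3/B4 P8 similar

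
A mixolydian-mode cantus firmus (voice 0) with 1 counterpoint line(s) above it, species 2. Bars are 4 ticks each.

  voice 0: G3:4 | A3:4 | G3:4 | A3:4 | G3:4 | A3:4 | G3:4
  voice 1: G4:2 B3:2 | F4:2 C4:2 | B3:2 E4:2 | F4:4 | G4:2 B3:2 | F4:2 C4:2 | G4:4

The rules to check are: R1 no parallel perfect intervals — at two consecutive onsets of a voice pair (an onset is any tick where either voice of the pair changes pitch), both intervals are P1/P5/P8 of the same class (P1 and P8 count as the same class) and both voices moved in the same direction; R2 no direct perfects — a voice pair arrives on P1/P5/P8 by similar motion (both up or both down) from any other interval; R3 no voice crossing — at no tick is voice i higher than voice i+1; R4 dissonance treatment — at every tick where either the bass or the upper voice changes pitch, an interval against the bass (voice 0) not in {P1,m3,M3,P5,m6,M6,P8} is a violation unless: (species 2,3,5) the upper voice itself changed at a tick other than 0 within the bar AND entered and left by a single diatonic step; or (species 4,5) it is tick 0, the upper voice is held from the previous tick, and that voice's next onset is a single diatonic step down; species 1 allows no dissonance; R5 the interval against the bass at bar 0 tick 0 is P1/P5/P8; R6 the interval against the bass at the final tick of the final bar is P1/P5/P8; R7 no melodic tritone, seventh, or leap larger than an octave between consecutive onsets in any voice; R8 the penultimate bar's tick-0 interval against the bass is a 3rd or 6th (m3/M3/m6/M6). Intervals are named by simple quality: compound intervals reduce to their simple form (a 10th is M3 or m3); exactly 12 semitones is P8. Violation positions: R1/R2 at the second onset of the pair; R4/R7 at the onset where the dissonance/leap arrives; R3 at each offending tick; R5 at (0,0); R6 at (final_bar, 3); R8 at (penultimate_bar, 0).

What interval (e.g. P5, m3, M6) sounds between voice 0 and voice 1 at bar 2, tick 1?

voice 0=G3 voice 1=B3 -> M3

M3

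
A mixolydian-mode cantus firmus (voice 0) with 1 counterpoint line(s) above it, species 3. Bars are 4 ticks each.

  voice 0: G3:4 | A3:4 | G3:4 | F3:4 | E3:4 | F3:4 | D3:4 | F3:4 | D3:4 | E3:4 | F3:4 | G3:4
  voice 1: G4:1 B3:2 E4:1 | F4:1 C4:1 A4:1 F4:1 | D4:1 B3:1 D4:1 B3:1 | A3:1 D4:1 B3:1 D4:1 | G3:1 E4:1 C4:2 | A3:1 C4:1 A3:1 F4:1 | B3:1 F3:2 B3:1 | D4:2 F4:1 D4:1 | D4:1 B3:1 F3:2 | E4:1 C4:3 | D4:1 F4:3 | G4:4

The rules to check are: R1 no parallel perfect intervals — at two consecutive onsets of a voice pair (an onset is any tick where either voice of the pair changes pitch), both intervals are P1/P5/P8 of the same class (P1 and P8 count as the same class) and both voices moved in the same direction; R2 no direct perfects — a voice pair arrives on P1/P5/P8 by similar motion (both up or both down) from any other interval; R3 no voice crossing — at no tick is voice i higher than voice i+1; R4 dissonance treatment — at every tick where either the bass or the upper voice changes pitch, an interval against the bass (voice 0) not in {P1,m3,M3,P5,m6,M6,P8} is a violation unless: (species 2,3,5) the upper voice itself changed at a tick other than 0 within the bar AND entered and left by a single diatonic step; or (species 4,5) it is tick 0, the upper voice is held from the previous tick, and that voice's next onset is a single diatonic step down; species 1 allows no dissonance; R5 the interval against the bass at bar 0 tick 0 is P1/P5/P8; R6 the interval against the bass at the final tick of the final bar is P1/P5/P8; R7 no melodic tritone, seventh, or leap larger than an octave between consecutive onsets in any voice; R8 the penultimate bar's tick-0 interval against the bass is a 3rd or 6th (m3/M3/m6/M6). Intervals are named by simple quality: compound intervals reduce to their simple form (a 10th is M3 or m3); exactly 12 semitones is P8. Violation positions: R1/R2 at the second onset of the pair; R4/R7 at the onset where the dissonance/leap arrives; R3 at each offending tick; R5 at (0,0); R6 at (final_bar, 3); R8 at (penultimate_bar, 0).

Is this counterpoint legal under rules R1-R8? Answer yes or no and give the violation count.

bar 0: v0=G3 v1=G4 (P8)
bar 1: v0=A3 v1=F4 (m6)
bar 2: v0=G3 v1=D4 (P5)
bar 3: v0=F3 v1=A3 (M3)
bar 4: v0=E3 v1=G3 (m3)
bar 5: v0=F3 v1=A3 (M3)
bar 6: v0=D3 v1=B3 (M6)
bar 7: v0=F3 v1=D4 (M6)
bar 8: v0=D3 v1=D4 (P8)
bar 9: v0=E3 v1=E4 (P8)
bar 10: v0=F3 v1=D4 (M6)
bar 11: v0=G3 v1=G4 (P8)
  R2 @ bar2.0: A3/F4 m6 -> G3/D4 P5 similar
  R4 @ bar3.2: F3/B3 TT untreated
  R7 @ bar6.0: F4->B3 leap 6st
  R7 @ bar6.1: B3->F3 leap 6st
  R7 @ bar6.3: F3->B3 leap 6st
  R7 @ bar8.2: B3->F3 leap 6st
  R2 @ bar9.0: D3/F3 m3 -> E3/E4 P8 similar
  R7 @ bar9.0: F3->E4 leap 11st
  R1 @ bar11.0: F3/F4 P8 -> G3/G4 P8 similar

No (9 violations)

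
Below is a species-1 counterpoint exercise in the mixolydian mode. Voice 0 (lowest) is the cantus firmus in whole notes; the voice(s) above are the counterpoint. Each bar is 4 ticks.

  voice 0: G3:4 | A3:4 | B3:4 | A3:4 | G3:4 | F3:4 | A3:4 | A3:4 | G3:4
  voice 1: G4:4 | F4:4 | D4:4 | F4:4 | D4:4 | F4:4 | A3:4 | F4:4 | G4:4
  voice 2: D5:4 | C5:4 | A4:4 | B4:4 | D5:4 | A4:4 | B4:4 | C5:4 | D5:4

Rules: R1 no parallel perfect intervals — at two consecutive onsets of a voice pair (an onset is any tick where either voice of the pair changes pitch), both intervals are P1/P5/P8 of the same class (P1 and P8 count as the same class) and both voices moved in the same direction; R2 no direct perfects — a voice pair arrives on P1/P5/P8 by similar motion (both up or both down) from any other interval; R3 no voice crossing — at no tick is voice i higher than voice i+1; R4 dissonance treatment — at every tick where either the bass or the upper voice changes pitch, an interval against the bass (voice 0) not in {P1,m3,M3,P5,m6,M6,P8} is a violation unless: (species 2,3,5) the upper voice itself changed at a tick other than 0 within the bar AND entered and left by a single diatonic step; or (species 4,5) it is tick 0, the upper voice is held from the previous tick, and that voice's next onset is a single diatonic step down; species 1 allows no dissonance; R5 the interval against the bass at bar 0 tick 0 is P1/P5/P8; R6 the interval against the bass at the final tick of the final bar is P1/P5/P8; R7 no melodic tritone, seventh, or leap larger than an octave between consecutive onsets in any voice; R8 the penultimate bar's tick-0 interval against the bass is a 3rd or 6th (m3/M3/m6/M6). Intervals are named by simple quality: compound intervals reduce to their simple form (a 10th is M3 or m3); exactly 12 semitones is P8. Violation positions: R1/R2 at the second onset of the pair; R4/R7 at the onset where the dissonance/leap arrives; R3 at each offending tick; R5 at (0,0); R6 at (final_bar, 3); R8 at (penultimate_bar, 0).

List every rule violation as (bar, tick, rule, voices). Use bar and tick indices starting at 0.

(1, 0, R1, (1, 2))
(2, 0, R1, (1, 2))
(2, 0, R4, (0, 2))
(3, 0, R4, (0, 2))
(4, 0, R2, (0, 1))
(6, 0, R4, (0, 2))
(7, 0, R2, (1, 2))
(8, 0, R1, (1, 2))

bar 0: v0=G3 v1=G4 v2=D5 downbeat P5
bar 1: v0=A3 v1=F4 v2=C5 downbeat m3
bar 2: v0=B3 v1=D4 v2=A4 downbeat m7
bar 3: v0=A3 v1=F4 v2=B4 downbeat M2
bar 4: v0=G3 v1=D4 v2=D5 downbeat P5
bar 5: v0=F3 v1=F4 v2=A4 downbeat M3
bar 6: v0=A3 v1=A3 v2=B4 downbeat M2
bar 7: v0=A3 v1=F4 v2=C5 downbeat m3
bar 8: v0=G3 v1=G4 v2=D5 downbeat P5
  -> R1 @ bar 1 tick 0 v(1, 2): G4/D5 P5 -> F4/C5 P5 similar
  -> R1 @ bar 2 tick 0 v(1, 2): F4/C5 P5 -> D4/A4 P5 similar
  -> R4 @ bar 2 tick 0 v(0, 2): B3/A4 m7 untreated
  -> R4 @ bar 3 tick 0 v(0, 2): A3/B4 M2 untreated
  -> R2 @ bar 4 tick 0 v(0, 1): A3/F4 m6 -> G3/D4 P5 similar
  -> R4 @ bar 6 tick 0 v(0, 2): A3/B4 M2 untreated
  -> R2 @ bar 7 tick 0 v(1, 2): A3/B4 M2 -> F4/C5 P5 similar
  -> R1 @ bar 8 tick 0 v(1, 2): F4/C5 P5 -> G4/D5 P5 similar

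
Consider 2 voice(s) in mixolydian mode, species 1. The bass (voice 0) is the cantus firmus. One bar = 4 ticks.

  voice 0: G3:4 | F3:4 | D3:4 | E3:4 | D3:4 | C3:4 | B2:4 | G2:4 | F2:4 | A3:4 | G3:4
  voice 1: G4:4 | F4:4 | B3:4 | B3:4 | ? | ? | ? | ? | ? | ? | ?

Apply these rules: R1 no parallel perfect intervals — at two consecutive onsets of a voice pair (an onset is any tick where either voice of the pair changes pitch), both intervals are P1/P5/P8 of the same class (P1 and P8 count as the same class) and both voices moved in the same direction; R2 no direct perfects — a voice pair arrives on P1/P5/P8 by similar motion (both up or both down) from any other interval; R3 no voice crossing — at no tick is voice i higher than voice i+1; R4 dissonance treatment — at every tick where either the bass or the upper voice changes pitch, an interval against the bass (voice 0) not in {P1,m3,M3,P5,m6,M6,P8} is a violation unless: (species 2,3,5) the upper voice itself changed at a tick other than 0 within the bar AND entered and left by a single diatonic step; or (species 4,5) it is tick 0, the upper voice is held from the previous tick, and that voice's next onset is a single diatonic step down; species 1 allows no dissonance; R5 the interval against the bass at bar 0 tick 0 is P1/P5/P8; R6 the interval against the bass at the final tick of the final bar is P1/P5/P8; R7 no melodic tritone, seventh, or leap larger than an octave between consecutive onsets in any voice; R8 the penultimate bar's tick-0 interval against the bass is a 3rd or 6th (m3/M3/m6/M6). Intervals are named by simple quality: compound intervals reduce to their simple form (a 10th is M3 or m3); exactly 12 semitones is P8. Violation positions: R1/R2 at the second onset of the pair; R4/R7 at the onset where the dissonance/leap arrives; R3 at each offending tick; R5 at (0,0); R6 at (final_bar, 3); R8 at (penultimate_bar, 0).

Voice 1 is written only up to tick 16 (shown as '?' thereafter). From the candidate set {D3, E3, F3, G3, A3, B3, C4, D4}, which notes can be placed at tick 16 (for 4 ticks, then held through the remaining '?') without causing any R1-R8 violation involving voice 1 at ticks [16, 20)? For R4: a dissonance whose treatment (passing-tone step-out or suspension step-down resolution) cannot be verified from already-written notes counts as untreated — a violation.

D3: violates R2
E3: violates R4
F3: violates R7
G3: violates R4
A3: violates R1
B3: legal
C4: violates R4
D4: legal

{B3, D4}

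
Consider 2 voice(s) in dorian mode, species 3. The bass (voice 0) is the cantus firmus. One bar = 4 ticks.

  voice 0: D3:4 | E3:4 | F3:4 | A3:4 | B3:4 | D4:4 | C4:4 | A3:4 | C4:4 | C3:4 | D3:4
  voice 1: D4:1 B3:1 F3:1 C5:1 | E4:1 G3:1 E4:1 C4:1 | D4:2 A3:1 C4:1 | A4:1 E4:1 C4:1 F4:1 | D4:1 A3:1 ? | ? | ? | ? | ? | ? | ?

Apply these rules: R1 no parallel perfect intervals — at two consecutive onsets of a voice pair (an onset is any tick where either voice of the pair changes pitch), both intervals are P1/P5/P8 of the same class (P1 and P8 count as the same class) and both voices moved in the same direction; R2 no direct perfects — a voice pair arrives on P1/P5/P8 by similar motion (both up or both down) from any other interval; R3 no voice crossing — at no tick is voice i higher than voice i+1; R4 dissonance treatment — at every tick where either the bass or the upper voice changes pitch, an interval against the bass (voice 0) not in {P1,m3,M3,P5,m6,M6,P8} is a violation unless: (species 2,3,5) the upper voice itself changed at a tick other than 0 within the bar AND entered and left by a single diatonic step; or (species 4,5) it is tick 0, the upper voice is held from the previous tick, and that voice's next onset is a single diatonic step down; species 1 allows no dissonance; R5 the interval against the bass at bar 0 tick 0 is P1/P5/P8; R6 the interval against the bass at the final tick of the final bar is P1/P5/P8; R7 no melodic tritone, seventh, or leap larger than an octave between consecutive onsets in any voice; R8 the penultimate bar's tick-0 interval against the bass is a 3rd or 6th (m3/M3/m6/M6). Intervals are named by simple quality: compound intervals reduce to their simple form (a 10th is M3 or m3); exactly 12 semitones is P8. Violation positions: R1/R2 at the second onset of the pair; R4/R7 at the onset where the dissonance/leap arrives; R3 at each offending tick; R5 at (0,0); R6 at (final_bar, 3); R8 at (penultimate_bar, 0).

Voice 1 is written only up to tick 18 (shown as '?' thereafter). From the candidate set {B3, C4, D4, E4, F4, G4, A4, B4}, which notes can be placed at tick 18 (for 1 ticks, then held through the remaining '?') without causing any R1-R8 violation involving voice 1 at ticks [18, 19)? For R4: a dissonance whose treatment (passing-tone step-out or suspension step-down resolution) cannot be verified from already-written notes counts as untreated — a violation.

{B3, D4}

B3: legal
C4: violates R4
D4: legal
E4: violates R4
F4: violates R4
G4: violates R7
A4: violates R4
B4: violates R7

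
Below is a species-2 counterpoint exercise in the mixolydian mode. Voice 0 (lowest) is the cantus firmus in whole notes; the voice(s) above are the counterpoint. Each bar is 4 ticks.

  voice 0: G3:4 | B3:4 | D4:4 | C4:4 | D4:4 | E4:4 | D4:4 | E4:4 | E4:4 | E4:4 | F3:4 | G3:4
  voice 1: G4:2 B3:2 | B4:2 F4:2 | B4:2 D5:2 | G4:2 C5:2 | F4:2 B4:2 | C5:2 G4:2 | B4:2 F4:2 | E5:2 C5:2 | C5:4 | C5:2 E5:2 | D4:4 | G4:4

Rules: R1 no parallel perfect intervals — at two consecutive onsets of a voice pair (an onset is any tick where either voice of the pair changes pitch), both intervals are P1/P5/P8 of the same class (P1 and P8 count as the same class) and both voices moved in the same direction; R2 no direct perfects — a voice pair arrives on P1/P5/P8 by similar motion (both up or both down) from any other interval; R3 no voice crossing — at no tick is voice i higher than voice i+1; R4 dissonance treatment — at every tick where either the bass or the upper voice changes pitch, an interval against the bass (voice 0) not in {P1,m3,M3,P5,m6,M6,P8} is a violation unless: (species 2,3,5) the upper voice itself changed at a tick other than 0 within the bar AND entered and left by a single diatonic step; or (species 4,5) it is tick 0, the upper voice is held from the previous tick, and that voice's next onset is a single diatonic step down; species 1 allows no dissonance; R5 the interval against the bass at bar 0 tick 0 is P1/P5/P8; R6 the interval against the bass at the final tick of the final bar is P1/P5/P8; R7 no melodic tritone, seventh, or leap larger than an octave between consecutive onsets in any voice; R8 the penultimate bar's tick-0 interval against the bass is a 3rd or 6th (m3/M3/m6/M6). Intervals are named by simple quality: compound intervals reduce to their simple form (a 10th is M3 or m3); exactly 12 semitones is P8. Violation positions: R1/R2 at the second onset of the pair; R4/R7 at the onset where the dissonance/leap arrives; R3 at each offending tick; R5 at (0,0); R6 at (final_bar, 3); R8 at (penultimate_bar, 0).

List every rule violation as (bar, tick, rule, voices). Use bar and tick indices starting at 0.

bar 0: v0=G3 v1=G4 downbeat P8
bar 1: v0=B3 v1=B4 downbeat P8
bar 2: v0=D4 v1=B4 downbeat M6
bar 3: v0=C4 v1=G4 downbeat P5
bar 4: v0=D4 v1=F4 downbeat m3
bar 5: v0=E4 v1=C5 downbeat m6
bar 6: v0=D4 v1=B4 downbeat M6
bar 7: v0=E4 v1=E5 downbeat P8
bar 8: v0=E4 v1=C5 downbeat m6
bar 9: v0=E4 v1=C5 downbeat m6
bar 10: v0=F3 v1=D4 downbeat M6
bar 11: v0=G3 v1=G4 downbeat P8
  -> R2 @ bar 1 tick 0 v(0, 1): G3/B3 M3 -> B3/B4 P8 similar
  -> R4 @ bar 1 tick 2 v(0, 1): B3/F4 TT untreated
  -> R7 @ bar 1 tick 2 v(1,): B4->F4 leap 6st
  -> R7 @ bar 2 tick 0 v(1,): F4->B4 leap 6st
  -> R2 @ bar 3 tick 0 v(0, 1): D4/D5 P8 -> C4/G4 P5 similar
  -> R7 @ bar 4 tick 2 v(1,): F4->B4 leap 6st
  -> R7 @ bar 6 tick 2 v(1,): B4->F4 leap 6st
  -> R2 @ bar 7 tick 0 v(0, 1): D4/F4 m3 -> E4/E5 P8 similar
  -> R7 @ bar 7 tick 0 v(1,): F4->E5 leap 11st
  -> R7 @ bar 10 tick 0 v(0,): E4->F3 leap 11st
  -> R7 @ bar 10 tick 0 v(1,): E5->D4 leap 14st
  -> R2 @ bar 11 tick 0 v(0, 1): F3/D4 M6 -> G3/G4 P8 similar

(1, 0, R2, (0, 1))
(1, 2, R4, (0, 1))
(1, 2, R7, (1,))
(2, 0, R7, (1,))
(3, 0, R2, (0, 1))
(4, 2, R7, (1,))
(6, 2, R7, (1,))
(7, 0, R2, (0, 1))
(7, 0, R7, (1,))
(10, 0, R7, (0,))
(10, 0, R7, (1,))
(11, 0, R2, (0, 1))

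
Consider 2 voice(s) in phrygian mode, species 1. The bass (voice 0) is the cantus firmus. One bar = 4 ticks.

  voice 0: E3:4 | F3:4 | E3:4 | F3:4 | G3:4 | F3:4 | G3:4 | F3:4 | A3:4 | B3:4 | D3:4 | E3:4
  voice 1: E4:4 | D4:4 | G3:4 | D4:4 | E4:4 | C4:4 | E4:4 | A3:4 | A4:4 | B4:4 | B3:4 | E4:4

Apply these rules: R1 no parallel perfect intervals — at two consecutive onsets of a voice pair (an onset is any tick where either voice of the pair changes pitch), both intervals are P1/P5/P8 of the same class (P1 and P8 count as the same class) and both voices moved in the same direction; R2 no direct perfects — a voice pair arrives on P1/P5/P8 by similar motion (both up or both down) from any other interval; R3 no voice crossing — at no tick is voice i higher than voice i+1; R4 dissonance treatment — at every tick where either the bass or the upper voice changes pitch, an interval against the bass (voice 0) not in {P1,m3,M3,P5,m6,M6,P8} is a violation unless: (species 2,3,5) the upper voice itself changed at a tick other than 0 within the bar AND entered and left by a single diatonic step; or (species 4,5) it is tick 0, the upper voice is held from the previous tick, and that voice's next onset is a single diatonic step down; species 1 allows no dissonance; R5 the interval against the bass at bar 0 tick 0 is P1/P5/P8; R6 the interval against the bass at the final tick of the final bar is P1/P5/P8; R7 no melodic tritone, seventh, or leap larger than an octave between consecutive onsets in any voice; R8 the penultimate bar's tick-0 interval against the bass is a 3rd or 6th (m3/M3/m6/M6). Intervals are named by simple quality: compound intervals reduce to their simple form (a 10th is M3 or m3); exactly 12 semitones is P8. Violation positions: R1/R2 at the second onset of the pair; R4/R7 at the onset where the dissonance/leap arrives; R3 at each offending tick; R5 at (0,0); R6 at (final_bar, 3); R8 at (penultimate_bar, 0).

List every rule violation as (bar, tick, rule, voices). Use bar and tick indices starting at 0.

(5, 0, R2, (0, 1))
(8, 0, R2, (0, 1))
(9, 0, R1, (0, 1))
(11, 0, R2, (0, 1))

bar 0: v0=E3 v1=E4 downbeat P8
bar 1: v0=F3 v1=D4 downbeat M6
bar 2: v0=E3 v1=G3 downbeat m3
bar 3: v0=F3 v1=D4 downbeat M6
bar 4: v0=G3 v1=E4 downbeat M6
bar 5: v0=F3 v1=C4 downbeat P5
bar 6: v0=G3 v1=E4 downbeat M6
bar 7: v0=F3 v1=A3 downbeat M3
bar 8: v0=A3 v1=A4 downbeat P8
bar 9: v0=B3 v1=B4 downbeat P8
bar 10: v0=D3 v1=B3 downbeat M6
bar 11: v0=E3 v1=E4 downbeat P8
  -> R2 @ bar 5 tick 0 v(0, 1): G3/E4 M6 -> F3/C4 P5 similar
  -> R2 @ bar 8 tick 0 v(0, 1): F3/A3 M3 -> A3/A4 P8 similar
  -> R1 @ bar 9 tick 0 v(0, 1): A3/A4 P8 -> B3/B4 P8 similar
  -> R2 @ bar 11 tick 0 v(0, 1): D3/B3 M6 -> E3/E4 P8 similar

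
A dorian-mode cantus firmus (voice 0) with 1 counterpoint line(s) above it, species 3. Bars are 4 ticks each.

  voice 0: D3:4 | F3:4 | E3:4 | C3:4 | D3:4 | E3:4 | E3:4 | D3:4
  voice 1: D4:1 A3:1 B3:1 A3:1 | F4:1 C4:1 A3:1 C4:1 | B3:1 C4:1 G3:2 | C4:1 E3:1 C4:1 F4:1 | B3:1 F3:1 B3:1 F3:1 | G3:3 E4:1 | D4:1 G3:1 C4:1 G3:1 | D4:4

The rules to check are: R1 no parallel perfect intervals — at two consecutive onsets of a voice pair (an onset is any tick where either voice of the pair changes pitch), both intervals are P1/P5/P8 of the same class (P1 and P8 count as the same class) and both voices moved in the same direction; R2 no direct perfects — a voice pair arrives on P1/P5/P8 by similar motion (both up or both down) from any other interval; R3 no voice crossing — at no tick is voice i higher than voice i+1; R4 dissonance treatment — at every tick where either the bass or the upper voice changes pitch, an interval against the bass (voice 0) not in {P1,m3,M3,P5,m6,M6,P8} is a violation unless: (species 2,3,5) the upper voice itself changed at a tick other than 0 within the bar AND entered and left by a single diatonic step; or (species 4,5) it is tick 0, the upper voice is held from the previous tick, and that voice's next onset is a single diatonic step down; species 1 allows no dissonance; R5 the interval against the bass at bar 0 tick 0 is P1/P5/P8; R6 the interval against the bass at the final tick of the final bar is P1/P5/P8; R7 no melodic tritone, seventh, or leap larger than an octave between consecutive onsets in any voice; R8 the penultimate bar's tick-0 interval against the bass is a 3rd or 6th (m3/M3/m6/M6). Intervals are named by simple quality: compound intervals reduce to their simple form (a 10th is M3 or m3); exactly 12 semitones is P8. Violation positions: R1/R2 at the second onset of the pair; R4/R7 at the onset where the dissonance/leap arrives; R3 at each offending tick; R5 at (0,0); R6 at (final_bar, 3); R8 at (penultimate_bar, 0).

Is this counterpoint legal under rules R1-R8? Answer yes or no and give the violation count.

bar 0: v0=D3 v1=D4 (P8)
bar 1: v0=F3 v1=F4 (P8)
bar 2: v0=E3 v1=B3 (P5)
bar 3: v0=C3 v1=C4 (P8)
bar 4: v0=D3 v1=B3 (M6)
bar 5: v0=E3 v1=G3 (m3)
bar 6: v0=E3 v1=D4 (m7)
bar 7: v0=D3 v1=D4 (P8)
  R2 @ bar1.0: D3/A3 P5 -> F3/F4 P8 similar
  R1 @ bar2.0: F3/C4 P5 -> E3/B3 P5 similar
  R4 @ bar3.3: C3/F4 P4 untreated
  R7 @ bar4.0: F4->B3 leap 6st
  R7 @ bar4.1: B3->F3 leap 6st
  R7 @ bar4.2: F3->B3 leap 6st
  R7 @ bar4.3: B3->F3 leap 6st
  R4 @ bar6.0: E3/D4 m7 untreated
  R8 @ bar6.0: penult m7 not 3rd/6th

No (9 violations)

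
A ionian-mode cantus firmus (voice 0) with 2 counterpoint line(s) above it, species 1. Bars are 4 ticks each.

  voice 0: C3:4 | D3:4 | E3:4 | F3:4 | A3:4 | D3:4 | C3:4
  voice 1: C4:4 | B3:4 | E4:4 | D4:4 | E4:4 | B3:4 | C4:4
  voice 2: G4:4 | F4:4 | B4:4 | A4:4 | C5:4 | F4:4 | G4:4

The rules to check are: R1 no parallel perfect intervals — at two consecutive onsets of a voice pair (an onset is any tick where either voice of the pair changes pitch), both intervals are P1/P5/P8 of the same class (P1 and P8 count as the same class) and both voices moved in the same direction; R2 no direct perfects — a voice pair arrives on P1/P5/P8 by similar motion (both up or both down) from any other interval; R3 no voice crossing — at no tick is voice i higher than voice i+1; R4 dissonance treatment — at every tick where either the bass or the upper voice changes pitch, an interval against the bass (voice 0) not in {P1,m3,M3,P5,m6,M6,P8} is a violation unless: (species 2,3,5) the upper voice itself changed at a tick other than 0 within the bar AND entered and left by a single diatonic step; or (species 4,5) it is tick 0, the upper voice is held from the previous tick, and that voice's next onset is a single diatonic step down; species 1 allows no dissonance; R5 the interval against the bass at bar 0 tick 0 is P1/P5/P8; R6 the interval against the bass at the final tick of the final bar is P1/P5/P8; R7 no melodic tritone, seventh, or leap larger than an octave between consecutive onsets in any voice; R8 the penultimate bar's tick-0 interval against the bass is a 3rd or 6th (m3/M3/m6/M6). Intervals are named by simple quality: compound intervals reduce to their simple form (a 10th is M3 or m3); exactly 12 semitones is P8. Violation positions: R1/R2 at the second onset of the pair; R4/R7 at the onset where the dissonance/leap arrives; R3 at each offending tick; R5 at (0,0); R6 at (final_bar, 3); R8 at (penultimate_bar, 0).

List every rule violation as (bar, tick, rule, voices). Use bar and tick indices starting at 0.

(2, 0, R2, (0, 1))
(2, 0, R2, (0, 2))
(2, 0, R2, (1, 2))
(2, 0, R7, (2,))
(3, 0, R1, (1, 2))
(4, 0, R2, (0, 1))
(6, 0, R2, (1, 2))

bar 0: v0=C3 v1=C4 v2=G4 downbeat P5
bar 1: v0=D3 v1=B3 v2=F4 downbeat m3
bar 2: v0=E3 v1=E4 v2=B4 downbeat P5
bar 3: v0=F3 v1=D4 v2=A4 downbeat M3
bar 4: v0=A3 v1=E4 v2=C5 downbeat m3
bar 5: v0=D3 v1=B3 v2=F4 downbeat m3
bar 6: v0=C3 v1=C4 v2=G4 downbeat P5
  -> R2 @ bar 2 tick 0 v(0, 1): D3/B3 M6 -> E3/E4 P8 similar
  -> R2 @ bar 2 tick 0 v(0, 2): D3/F4 m3 -> E3/B4 P5 similar
  -> R2 @ bar 2 tick 0 v(1, 2): B3/F4 TT -> E4/B4 P5 similar
  -> R7 @ bar 2 tick 0 v(2,): F4->B4 leap 6st
  -> R1 @ bar 3 tick 0 v(1, 2): E4/B4 P5 -> D4/A4 P5 similar
  -> R2 @ bar 4 tick 0 v(0, 1): F3/D4 M6 -> A3/E4 P5 similar
  -> R2 @ bar 6 tick 0 v(1, 2): B3/F4 TT -> C4/G4 P5 similar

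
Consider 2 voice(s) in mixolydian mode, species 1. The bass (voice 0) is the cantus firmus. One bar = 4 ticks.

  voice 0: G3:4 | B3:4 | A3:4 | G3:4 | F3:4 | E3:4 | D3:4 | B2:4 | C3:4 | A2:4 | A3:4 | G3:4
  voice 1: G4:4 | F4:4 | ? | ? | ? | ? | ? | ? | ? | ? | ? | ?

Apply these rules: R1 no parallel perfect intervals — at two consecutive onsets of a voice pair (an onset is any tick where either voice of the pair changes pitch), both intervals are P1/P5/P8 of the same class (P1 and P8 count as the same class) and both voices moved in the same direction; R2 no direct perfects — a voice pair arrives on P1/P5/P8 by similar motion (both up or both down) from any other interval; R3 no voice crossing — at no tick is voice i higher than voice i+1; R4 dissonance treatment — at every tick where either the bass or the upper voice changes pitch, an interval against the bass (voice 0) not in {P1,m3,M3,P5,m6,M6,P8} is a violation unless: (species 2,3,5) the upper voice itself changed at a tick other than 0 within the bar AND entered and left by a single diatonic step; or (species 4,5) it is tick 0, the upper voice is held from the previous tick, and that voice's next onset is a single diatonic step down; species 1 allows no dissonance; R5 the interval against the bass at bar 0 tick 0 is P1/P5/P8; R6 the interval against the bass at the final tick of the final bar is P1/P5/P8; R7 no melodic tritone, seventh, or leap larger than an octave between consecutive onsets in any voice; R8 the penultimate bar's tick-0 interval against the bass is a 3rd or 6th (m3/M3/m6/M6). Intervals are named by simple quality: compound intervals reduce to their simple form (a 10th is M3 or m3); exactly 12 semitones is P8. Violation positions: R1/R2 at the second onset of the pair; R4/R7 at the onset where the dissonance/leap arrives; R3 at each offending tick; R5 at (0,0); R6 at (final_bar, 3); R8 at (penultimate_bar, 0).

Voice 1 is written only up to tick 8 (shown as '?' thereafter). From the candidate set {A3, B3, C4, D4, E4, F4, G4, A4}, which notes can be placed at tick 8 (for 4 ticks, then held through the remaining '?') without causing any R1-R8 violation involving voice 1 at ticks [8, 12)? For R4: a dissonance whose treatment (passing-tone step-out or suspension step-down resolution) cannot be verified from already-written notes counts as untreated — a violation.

{A4, C4, F4}

A3: violates R2
B3: violates R4,R7
C4: legal
D4: violates R4
E4: violates R2
F4: legal
G4: violates R4
A4: legal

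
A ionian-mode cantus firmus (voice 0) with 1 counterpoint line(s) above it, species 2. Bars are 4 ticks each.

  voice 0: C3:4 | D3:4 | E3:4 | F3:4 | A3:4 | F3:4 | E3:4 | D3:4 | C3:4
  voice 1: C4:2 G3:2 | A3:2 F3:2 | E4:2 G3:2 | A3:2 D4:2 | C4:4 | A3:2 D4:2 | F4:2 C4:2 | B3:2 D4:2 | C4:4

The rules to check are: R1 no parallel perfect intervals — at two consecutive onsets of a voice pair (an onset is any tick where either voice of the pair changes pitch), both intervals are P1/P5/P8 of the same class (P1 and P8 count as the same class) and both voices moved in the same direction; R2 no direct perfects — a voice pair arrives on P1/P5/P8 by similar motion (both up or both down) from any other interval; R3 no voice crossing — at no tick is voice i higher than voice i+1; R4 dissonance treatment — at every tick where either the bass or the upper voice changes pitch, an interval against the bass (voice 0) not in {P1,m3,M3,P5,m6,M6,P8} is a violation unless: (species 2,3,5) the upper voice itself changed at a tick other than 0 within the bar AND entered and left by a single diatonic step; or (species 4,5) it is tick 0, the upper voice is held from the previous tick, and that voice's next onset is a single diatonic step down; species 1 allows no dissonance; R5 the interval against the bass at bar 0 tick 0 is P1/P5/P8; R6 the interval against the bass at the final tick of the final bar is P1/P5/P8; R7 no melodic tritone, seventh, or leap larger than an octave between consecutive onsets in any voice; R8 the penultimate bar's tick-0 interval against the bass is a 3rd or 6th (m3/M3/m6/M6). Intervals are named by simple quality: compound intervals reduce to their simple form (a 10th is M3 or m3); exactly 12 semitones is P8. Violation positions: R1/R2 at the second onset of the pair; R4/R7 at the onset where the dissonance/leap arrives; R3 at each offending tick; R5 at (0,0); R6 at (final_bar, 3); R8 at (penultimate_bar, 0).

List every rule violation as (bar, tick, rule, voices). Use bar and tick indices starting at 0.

(1, 0, R1, (0, 1))
(2, 0, R2, (0, 1))
(2, 0, R7, (1,))
(6, 0, R4, (0, 1))
(8, 0, R1, (0, 1))

bar 0: v0=C3 v1=C4 downbeat P8
bar 1: v0=D3 v1=A3 downbeat P5
bar 2: v0=E3 v1=E4 downbeat P8
bar 3: v0=F3 v1=A3 downbeat M3
bar 4: v0=A3 v1=C4 downbeat m3
bar 5: v0=F3 v1=A3 downbeat M3
bar 6: v0=E3 v1=F4 downbeat m2
bar 7: v0=D3 v1=B3 downbeat M6
bar 8: v0=C3 v1=C4 downbeat P8
  -> R1 @ bar 1 tick 0 v(0, 1): C3/G3 P5 -> D3/A3 P5 similar
  -> R2 @ bar 2 tick 0 v(0, 1): D3/F3 m3 -> E3/E4 P8 similar
  -> R7 @ bar 2 tick 0 v(1,): F3->E4 leap 11st
  -> R4 @ bar 6 tick 0 v(0, 1): E3/F4 m2 untreated
  -> R1 @ bar 8 tick 0 v(0, 1): D3/D4 P8 -> C3/C4 P8 similar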